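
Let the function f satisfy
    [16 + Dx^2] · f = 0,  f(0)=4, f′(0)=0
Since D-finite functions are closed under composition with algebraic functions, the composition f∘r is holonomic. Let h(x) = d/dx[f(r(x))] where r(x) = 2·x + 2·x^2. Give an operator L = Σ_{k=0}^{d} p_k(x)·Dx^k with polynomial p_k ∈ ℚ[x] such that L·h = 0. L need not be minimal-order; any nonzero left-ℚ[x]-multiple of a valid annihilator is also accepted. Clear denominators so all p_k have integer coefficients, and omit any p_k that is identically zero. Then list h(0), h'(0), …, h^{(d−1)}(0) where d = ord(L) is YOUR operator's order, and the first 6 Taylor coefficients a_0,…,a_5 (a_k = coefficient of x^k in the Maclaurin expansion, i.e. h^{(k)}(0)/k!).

L = (76 + 512·x + 1536·x^2 + 2048·x^3 + 1024·x^4) + (-6 - 12·x)·Dx + (1 + 4·x + 4·x^2)·Dx^2  (order 2).
h: a_k = 0, -256, -768, 6656/3, 40960/3, 237568/15, …
ICs: h(0) = 0, h′(0) = -256.

f: a_k = 4, 0, -32, 0, 128/3, 0, …
Substitute x→r, Dx→(1/r')Dx; clear ⇒ L₀.
Differentiate: ansatz ord ≤ ord L₀ ⇒ L.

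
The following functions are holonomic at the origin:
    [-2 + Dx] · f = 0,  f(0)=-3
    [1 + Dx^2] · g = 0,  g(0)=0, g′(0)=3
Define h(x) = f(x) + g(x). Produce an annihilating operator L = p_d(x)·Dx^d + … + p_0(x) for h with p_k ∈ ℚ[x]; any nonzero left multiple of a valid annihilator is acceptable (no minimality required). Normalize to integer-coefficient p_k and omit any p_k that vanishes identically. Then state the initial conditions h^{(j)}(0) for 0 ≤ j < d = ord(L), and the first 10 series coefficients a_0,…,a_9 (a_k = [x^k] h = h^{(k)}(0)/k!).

L = -2 + Dx - 2·Dx^2 + Dx^3  (order 3).
h: a_k = -3, -3, -6, -9/2, -2, -31/40, -4/15, -43/560, -2/105, -73/17280, …
ICs: h(0) = -3, h′(0) = -3, h′′(0) = -12.

f: a_k = -3, -6, -6, -4, -2, -4/5, -4/15, -8/105, -2/105, -4/945, …
g: a_k = 0, 3, 0, -1/2, 0, 1/40, 0, -1/1680, 0, 1/120960, …
Sum ⇒ L₀ = lclm(L_f,L_g) in ℚ(x)⟨Dx⟩.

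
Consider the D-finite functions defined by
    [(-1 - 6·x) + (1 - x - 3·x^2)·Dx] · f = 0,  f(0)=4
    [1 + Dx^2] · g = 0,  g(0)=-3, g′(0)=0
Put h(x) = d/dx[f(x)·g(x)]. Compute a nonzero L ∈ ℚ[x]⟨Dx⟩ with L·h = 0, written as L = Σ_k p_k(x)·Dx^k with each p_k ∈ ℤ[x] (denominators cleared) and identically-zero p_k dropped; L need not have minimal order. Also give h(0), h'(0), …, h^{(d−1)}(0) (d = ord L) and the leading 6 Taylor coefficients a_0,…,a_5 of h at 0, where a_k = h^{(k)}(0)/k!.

L = (83 - 2·x - 5·x^2 + 6·x^3 + 9·x^4) + (16 + 98·x + 18·x^2 + 36·x^3)·Dx + (-5 + 4·x + 13·x^2 + 6·x^3 + 9·x^4)·Dx^2  (order 2).
h: a_k = -12, -84, -234, -818, -4385/2, -63119/10, …
ICs: h(0) = -12, h′(0) = -84.

f: a_k = 4, 4, 16, 28, 76, 160, …
g: a_k = -3, 0, 3/2, 0, -1/8, 0, …
h₀=f·g: eliminate ⇒ L₀, order ≤ 1·2.
h=h₀': d/dx-closure on L₀ ⇒ L.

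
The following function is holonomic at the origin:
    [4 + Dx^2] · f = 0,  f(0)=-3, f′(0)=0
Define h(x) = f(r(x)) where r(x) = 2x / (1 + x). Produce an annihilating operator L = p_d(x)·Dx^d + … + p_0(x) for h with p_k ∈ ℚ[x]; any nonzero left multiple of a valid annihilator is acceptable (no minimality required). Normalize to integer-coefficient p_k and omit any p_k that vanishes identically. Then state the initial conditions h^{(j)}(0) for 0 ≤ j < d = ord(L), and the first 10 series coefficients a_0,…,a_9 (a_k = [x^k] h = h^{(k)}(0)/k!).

L = 16 + (2 + 6·x + 6·x^2 + 2·x^3)·Dx + (1 + 4·x + 6·x^2 + 4·x^3 + x^4)·Dx^2  (order 2).
h: a_k = -3, 0, 24, -48, 40, 32, -2744/15, 1968/5, -12568/21, 71744/105, …
ICs: h(0) = -3, h′(0) = 0.

f: a_k = -3, 0, 6, 0, -2, 0, 4/15, 0, -2/105, 0, …
L₀ from L_f via x↦r, Dx↦r'^{-1}Dx.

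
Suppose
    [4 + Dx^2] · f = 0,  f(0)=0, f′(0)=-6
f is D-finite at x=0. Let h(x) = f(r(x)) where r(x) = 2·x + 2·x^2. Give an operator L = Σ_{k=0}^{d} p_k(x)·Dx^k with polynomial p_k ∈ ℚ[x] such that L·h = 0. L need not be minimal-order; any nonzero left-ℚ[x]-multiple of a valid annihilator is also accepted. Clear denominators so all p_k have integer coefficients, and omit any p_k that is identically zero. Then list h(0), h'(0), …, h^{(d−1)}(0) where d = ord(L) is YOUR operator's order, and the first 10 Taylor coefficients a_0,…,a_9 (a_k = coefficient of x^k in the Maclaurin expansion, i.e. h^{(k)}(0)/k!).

f: a_k = 0, -6, 0, 4, 0, -4/5, 0, 8/105, 0, -4/945, …
h₀=f(r): pull back L_f along r ⇒ L₀.
L = (16 + 96·x + 192·x^2 + 128·x^3) - 2·Dx + (1 + 2·x)·Dx^2  (order 2).
h: a_k = 0, -12, -12, 32, 96, 352/5, -96, -25856/105, -2816/15, 70528/945, …
ICs: h(0) = 0, h′(0) = -12.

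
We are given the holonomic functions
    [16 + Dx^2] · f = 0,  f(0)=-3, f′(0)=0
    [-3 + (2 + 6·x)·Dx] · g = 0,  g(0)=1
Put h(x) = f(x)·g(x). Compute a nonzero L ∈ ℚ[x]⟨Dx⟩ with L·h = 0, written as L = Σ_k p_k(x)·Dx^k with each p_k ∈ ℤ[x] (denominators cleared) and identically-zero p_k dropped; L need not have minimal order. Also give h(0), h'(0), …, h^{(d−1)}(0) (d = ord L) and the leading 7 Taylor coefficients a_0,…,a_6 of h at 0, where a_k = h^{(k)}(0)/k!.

f: a_k = -3, 0, 24, 0, -32, 0, 256/15, …
g: a_k = 1, 3/2, -9/8, 27/16, -405/128, 1701/256, -15309/1024, …
h₀=f·g: eliminate ⇒ L₀, order ≤ 2·1.
L = (91 + 384·x + 576·x^2) + (-12 - 36·x)·Dx + (4 + 24·x + 36·x^2)·Dx^2  (order 2).
h: a_k = -3, -9/2, 219/8, 495/16, -6337/128, -7023/256, 337609/15360, …
ICs: h(0) = -3, h′(0) = -9/2.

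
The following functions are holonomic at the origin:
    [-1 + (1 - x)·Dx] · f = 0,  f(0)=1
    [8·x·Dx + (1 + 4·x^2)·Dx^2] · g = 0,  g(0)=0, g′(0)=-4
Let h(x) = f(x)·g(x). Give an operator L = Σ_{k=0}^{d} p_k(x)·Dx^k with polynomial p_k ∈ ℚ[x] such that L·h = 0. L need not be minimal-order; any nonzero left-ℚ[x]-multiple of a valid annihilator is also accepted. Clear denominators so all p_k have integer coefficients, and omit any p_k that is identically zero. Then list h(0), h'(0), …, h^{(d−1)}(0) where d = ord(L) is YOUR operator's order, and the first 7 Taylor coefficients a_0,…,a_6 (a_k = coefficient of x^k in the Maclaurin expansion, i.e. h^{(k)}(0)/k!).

L = 8·x + (2 - 8·x + 16·x^2)·Dx + (-1 + x - 4·x^2 + 4·x^3)·Dx^2  (order 2).
h: a_k = 0, -4, -4, 4/3, 4/3, -172/15, -172/15, …
ICs: h(0) = 0, h′(0) = -4.

f: a_k = 1, 1, 1, 1, 1, 1, 1, …
g: a_k = 0, -4, 0, 16/3, 0, -64/5, 0, …
Sym-product of L_f,L_g gives L₀ (≤ ord 2).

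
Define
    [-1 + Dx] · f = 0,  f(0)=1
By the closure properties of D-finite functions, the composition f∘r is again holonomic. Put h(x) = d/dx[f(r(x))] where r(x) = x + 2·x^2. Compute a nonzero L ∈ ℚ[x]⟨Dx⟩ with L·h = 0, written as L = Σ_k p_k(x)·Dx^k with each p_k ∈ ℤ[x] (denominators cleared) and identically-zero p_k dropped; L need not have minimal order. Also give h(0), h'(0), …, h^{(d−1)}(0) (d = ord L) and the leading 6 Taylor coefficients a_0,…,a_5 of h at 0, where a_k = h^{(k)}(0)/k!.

L = (5 + 8·x + 16·x^2) + (-1 - 4·x)·Dx  (order 1).
h: a_k = 1, 5, 13/2, 73/6, 281/24, 1741/120, …
ICs: h(0) = 1.

f: a_k = 1, 1, 1/2, 1/6, 1/24, 1/120, …
L₀ from L_f via x↦r, Dx↦r'^{-1}Dx.
h=h₀': d/dx-closure on L₀ ⇒ L.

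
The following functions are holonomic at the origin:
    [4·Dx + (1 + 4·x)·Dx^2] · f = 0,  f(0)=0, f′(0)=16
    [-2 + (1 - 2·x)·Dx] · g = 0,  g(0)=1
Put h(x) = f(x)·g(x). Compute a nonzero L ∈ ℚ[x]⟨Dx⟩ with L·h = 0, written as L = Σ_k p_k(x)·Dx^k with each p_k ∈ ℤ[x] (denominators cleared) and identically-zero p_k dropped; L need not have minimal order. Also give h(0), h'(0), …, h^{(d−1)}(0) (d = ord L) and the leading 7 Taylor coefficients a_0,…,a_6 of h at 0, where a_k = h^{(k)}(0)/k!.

f: a_k = 0, 16, -32, 256/3, -256, 4096/5, -8192/3, …
g: a_k = 1, 2, 4, 8, 16, 32, 64, …
Sym-product of L_f,L_g gives L₀ (≤ ord 2).
L = 8 + 24·x·Dx + (-1 - 2·x + 8·x^2)·Dx^2  (order 2).
h: a_k = 0, 16, 0, 256/3, -256/3, 9728/15, -7168/5, …
ICs: h(0) = 0, h′(0) = 16.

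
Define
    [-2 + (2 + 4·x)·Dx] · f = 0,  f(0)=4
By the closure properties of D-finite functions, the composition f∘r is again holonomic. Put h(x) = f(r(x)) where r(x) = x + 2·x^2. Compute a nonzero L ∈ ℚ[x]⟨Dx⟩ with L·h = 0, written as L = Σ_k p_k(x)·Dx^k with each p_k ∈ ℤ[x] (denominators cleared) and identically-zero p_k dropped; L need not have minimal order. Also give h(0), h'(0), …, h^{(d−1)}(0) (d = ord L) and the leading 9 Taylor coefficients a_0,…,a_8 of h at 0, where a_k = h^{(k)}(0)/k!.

L = (-1 - 4·x) + (1 + 2·x + 4·x^2)·Dx  (order 1).
h: a_k = 4, 4, 6, -6, 3/2, 15/2, -57/4, 21/4, 867/32, …
ICs: h(0) = 4.

f: a_k = 4, 4, -2, 2, -5/2, 7/2, -21/4, 33/4, -429/32, …
h₀=f(r): pull back L_f along r ⇒ L₀.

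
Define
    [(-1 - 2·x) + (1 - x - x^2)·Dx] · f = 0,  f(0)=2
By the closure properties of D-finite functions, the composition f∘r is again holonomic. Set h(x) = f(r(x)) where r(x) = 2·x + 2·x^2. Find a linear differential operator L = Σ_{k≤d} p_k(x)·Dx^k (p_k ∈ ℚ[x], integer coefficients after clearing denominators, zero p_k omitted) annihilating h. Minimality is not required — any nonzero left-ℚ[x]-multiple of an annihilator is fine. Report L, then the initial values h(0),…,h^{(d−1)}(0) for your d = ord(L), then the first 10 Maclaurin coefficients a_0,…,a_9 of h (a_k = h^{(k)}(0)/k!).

f: a_k = 2, 2, 4, 6, 10, 16, 26, 42, 68, 110, …
Change of var in L_f (x↦r) gives L₀.
L = (2 + 12·x + 24·x^2 + 16·x^3) + (-1 + 2·x + 6·x^2 + 8·x^3 + 4·x^4)·Dx  (order 1).
h: a_k = 2, 4, 20, 80, 320, 1296, 5232, 21120, 85280, 344320, …
ICs: h(0) = 2.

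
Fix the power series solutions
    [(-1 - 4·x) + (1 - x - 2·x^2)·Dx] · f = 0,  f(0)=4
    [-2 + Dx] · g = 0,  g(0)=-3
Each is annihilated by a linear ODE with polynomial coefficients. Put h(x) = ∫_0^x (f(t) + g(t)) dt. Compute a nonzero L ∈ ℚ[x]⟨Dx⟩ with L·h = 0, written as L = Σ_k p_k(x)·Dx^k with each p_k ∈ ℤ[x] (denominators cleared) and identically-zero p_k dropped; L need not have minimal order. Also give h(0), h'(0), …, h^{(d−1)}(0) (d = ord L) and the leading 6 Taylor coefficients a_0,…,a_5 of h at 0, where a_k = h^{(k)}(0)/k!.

f: a_k = 4, 4, 12, 20, 44, 84, …
g: a_k = -3, -6, -6, -4, -2, -4/5, …
f+g: L₀ = lclm(L_f,L_g), ord ≤ 1+1.
h=∫₀ˣh₀: take L = L₀·Dx.
L = (-8 - 12·x - 72·x^2 - 32·x^3)·Dx + (2 + 20·x + 36·x^2 - 16·x^3 - 16·x^4)·Dx^2 + (1 - 7·x + 16·x^3 + 8·x^4)·Dx^3  (order 3).
h: a_k = 0, 1, -1, 2, 4, 42/5, …
ICs: h(0) = 0, h′(0) = 1, h′′(0) = -2.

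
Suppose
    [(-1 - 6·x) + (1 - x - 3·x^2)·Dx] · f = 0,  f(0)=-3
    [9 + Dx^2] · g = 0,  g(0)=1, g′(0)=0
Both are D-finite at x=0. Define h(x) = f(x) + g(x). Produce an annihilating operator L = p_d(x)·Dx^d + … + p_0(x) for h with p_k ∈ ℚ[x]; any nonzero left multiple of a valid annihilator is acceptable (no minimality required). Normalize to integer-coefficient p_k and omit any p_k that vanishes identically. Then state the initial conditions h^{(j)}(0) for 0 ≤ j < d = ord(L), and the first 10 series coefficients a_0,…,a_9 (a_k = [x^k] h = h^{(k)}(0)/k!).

L = (459 + 2916·x + 1539·x^2 + 3888·x^3 + 3645·x^4 + 4374·x^5) + (-153 + 153·x + 378·x^2 - 405·x^3 + 2187·x^5 + 2187·x^6)·Dx + (51 + 324·x + 171·x^2 + 432·x^3 + 405·x^4 + 486·x^5)·Dx^2 + (-17 + 17·x + 42·x^2 - 45·x^3 + 243·x^5 + 243·x^6)·Dx^3  (order 3).
h: a_k = -2, -3, -33/2, -21, -429/8, -120, -23361/80, -651, -6826791/4480, -3477, …
ICs: h(0) = -2, h′(0) = -3, h′′(0) = -33.

f: a_k = -3, -3, -12, -21, -57, -120, -291, -651, -1524, -3477, …
g: a_k = 1, 0, -9/2, 0, 27/8, 0, -81/80, 0, 729/4480, 0, …
f+g: L₀ = lclm(L_f,L_g), ord ≤ 1+2.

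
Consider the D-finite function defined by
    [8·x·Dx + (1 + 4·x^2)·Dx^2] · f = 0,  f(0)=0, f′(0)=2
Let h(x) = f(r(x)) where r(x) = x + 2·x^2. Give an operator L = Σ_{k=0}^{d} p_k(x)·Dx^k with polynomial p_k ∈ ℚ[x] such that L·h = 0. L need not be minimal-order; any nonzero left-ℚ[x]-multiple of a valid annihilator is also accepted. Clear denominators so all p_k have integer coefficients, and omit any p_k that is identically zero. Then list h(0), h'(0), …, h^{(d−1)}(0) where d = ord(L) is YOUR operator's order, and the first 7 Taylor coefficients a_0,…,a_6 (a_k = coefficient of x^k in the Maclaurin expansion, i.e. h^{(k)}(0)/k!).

f: a_k = 0, 2, 0, -8/3, 0, 32/5, 0, …
Change of var in L_f (x↦r) gives L₀.
L = (-4 + 8·x + 64·x^2 + 192·x^3 + 192·x^4)·Dx + (1 + 4·x + 4·x^2 + 32·x^3 + 80·x^4 + 64·x^5)·Dx^2  (order 2).
h: a_k = 0, 2, 4, -8/3, -16, -128/5, 128/3, …
ICs: h(0) = 0, h′(0) = 2.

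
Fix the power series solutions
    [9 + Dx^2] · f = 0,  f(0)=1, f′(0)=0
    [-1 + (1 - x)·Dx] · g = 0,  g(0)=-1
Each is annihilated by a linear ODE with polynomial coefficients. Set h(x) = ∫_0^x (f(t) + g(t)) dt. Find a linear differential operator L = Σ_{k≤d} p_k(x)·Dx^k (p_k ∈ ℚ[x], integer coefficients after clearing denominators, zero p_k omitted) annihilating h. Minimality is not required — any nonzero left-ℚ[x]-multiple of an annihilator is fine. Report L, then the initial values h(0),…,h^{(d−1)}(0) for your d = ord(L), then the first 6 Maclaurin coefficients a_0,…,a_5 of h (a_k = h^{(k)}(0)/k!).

L = (-135 + 162·x - 81·x^2)·Dx + (99 - 261·x + 243·x^2 - 81·x^3)·Dx^2 + (-15 + 18·x - 9·x^2)·Dx^3 + (11 - 29·x + 27·x^2 - 9·x^3)·Dx^4  (order 4).
h: a_k = 0, 0, -1/2, -11/6, -1/4, 19/40, …
ICs: h(0) = 0, h′(0) = 0, h′′(0) = -1, h′′′(0) = -11.

f: a_k = 1, 0, -9/2, 0, 27/8, 0, …
g: a_k = -1, -1, -1, -1, -1, -1, …
Weyl lclm of L_f,L_g ⇒ L₀ (ord ≤ 3).
h=∫₀ˣh₀: take L = L₀·Dx.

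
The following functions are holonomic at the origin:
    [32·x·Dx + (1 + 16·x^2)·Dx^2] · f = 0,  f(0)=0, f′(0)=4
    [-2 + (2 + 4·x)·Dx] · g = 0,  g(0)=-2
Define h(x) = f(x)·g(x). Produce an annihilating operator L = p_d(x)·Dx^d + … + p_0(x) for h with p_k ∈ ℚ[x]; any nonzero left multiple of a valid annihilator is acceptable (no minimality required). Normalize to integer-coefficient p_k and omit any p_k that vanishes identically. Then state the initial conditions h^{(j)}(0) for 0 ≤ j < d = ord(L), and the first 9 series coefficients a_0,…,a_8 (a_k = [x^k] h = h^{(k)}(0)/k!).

f: a_k = 0, 4, 0, -64/3, 0, 1024/5, 0, -16384/7, 0, …
g: a_k = -2, -2, 1, -1, 5/4, -7/4, 21/8, -33/8, 429/64, …
f·g: L₀ = L_f ⊗_s L_g, ord ≤ 2·1.
L = (3 - 32·x - 16·x^2) + (-2 + 28·x + 96·x^2 + 64·x^3)·Dx + (1 + 4·x + 20·x^2 + 64·x^3 + 64·x^4)·Dx^2  (order 2).
h: a_k = 0, -8, -8, 140/3, 116/3, -6389/15, -5929/15, 1022653/210, 944407/210, …
ICs: h(0) = 0, h′(0) = -8.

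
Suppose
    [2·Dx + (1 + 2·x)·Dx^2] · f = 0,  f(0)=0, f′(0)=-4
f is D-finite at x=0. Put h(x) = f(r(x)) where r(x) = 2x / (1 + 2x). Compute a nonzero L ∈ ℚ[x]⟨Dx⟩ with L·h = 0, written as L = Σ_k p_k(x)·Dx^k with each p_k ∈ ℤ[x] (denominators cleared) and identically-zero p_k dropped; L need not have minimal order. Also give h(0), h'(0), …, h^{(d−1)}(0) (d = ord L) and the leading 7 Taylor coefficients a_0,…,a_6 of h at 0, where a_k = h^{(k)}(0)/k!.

L = (8 + 24·x)·Dx + (1 + 8·x + 12·x^2)·Dx^2  (order 2).
h: a_k = 0, -8, 32, -416/3, 640, -15488/5, 46592/3, …
ICs: h(0) = 0, h′(0) = -8.

f: a_k = 0, -4, 4, -16/3, 8, -64/5, 64/3, …
L₀ from L_f via x↦r, Dx↦r'^{-1}Dx.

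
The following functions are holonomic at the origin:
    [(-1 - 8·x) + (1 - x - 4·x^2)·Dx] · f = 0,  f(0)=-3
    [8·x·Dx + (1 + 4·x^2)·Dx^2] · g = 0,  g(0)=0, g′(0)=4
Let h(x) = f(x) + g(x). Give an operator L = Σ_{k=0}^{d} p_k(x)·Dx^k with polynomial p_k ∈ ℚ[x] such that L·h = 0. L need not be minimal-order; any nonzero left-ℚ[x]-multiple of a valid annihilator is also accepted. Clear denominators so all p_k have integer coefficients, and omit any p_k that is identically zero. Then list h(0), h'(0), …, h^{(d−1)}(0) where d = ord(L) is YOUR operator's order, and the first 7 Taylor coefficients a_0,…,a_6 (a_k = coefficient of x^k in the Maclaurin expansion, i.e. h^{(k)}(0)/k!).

L = (-40 + 160·x + 2272·x^2 + 4608·x^3 + 16896·x^4 + 6144·x^6)·Dx + (31 + 264·x + 364·x^2 + 2208·x^3 + 4160·x^4 + 12800·x^5 + 768·x^6 + 6144·x^7)·Dx^2 + (-5 - 11·x - 80·x^2 + 116·x^3 + 80·x^4 + 704·x^5 + 1536·x^6 + 256·x^7 + 1024·x^8)·Dx^3  (order 3).
h: a_k = -3, 1, -15, -97/3, -87, -911/5, -543, …
ICs: h(0) = -3, h′(0) = 1, h′′(0) = -30.

f: a_k = -3, -3, -15, -27, -87, -195, -543, …
g: a_k = 0, 4, 0, -16/3, 0, 64/5, 0, …
h₀=f+g: left-lcm gives L₀, ord ≤ 3.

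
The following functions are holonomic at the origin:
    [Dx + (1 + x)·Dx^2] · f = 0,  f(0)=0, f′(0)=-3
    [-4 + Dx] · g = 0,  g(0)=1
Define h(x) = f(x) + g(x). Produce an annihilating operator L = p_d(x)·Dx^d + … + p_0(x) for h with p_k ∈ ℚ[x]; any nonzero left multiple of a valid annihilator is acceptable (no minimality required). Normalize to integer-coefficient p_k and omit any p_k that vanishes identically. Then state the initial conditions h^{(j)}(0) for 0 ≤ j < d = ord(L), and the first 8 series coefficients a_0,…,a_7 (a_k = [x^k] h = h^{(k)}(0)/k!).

f: a_k = 0, -3, 3/2, -1, 3/4, -3/5, 1/2, -3/7, …
g: a_k = 1, 4, 8, 32/3, 32/3, 128/15, 256/45, 1024/315, …
Weyl lclm of L_f,L_g ⇒ L₀ (ord ≤ 3).
L = (-24 - 16·x)·Dx + (-14 - 32·x - 16·x^2)·Dx^2 + (5 + 9·x + 4·x^2)·Dx^3  (order 3).
h: a_k = 1, 1, 19/2, 29/3, 137/12, 119/15, 557/90, 127/45, …
ICs: h(0) = 1, h′(0) = 1, h′′(0) = 19.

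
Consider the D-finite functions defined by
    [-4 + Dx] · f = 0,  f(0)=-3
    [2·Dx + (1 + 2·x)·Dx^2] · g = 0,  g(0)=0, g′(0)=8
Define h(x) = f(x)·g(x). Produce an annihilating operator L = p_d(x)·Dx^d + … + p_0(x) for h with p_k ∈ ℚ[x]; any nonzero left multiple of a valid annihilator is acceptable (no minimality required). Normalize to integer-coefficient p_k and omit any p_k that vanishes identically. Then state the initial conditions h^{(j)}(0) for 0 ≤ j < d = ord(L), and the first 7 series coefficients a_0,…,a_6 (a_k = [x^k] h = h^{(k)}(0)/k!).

f: a_k = -3, -12, -24, -32, -32, -128/5, -256/15, …
g: a_k = 0, 8, -8, 32/3, -16, 128/5, -128/3, …
h₀=f·g: eliminate ⇒ L₀, order ≤ 1·2.
L = (8 + 32·x) + (-6 - 16·x)·Dx + (1 + 2·x)·Dx^2  (order 2).
h: a_k = 0, -24, -72, -128, -144, -704/5, -256/3, …
ICs: h(0) = 0, h′(0) = -24.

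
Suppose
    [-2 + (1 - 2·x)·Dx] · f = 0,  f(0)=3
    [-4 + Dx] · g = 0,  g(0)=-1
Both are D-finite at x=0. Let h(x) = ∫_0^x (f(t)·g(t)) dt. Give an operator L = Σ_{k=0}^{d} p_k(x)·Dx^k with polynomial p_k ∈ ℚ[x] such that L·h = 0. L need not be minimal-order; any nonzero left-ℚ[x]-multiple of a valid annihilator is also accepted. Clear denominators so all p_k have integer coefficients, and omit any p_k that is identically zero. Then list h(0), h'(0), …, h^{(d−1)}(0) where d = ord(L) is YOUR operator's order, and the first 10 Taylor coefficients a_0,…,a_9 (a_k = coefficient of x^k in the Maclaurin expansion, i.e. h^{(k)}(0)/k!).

L = (6 - 8·x)·Dx + (-1 + 2·x)·Dx^2  (order 2).
h: a_k = 0, -3, -9, -20, -38, -336/5, -1744/15, -21184/105, -2480/7, -595712/945, …
ICs: h(0) = 0, h′(0) = -3.

f: a_k = 3, 6, 12, 24, 48, 96, 192, 384, 768, 1536, …
g: a_k = -1, -4, -8, -32/3, -32/3, -128/15, -256/45, -1024/315, -512/315, -2048/2835, …
h₀=f·g: eliminate ⇒ L₀, order ≤ 1·1.
h=∫₀ˣh₀: take L = L₀·Dx.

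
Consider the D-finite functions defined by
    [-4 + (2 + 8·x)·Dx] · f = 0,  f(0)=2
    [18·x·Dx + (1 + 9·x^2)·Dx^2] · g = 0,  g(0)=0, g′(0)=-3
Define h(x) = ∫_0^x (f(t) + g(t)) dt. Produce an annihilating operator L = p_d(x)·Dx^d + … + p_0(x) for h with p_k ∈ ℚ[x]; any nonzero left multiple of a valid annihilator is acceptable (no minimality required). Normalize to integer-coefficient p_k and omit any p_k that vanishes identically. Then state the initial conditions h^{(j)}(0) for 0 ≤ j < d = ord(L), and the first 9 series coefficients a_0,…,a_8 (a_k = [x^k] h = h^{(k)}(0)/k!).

f: a_k = 2, 4, -4, 8, -20, 56, -168, 528, -1716, …
g: a_k = 0, -3, 0, 9, 0, -243/5, 0, 2187/7, 0, …
Sum ⇒ L₀ = lclm(L_f,L_g) in ℚ(x)⟨Dx⟩.
h=∫h₀ ⇒ L = L₀·Dx.
L = (-18 - 180·x + 486·x^2 + 972·x^3)·Dx^2 + (-15 - 72·x - 9·x^2 + 1944·x^3 + 3402·x^4)·Dx^3 + (-1 + 5·x + 54·x^2 + 153·x^3 + 567·x^4 + 972·x^5)·Dx^4  (order 4).
h: a_k = 0, 2, 1/2, -4/3, 17/4, -4, 37/30, -24, 5883/56, …
ICs: h(0) = 0, h′(0) = 2, h′′(0) = 1, h′′′(0) = -8.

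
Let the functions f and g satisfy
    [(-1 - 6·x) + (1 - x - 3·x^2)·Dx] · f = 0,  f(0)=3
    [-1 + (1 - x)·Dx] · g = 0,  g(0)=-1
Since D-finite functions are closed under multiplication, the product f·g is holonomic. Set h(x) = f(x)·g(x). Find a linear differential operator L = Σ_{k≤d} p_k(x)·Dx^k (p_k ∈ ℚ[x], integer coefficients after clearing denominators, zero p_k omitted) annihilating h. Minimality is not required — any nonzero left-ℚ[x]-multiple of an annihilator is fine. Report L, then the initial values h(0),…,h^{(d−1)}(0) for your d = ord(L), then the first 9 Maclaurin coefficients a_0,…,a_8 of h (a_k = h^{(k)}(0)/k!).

L = (-2 - 4·x + 9·x^2) + (1 - 2·x - 2·x^2 + 3·x^3)·Dx  (order 1).
h: a_k = -3, -6, -18, -39, -96, -216, -507, -1158, -2682, …
ICs: h(0) = -3.

f: a_k = 3, 3, 12, 21, 57, 120, 291, 651, 1524, …
g: a_k = -1, -1, -1, -1, -1, -1, -1, -1, -1, …
Product ⇒ symmetric product L₀, ord ≤ 1.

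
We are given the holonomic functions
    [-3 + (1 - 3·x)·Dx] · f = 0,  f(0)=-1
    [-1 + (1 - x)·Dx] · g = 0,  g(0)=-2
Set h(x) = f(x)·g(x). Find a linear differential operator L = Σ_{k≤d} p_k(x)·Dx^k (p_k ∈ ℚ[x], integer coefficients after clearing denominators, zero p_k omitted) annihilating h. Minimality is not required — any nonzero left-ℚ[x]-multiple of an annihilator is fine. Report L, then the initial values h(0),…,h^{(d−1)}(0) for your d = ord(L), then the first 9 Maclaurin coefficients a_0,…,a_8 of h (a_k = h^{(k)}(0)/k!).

f: a_k = -1, -3, -9, -27, -81, -243, -729, -2187, -6561, …
g: a_k = -2, -2, -2, -2, -2, -2, -2, -2, -2, …
L₀ := L_f ⊗_s L_g (sym. prod.), ord ≤ 1.
L = (-4 + 6·x) + (1 - 4·x + 3·x^2)·Dx  (order 1).
h: a_k = 2, 8, 26, 80, 242, 728, 2186, 6560, 19682, …
ICs: h(0) = 2.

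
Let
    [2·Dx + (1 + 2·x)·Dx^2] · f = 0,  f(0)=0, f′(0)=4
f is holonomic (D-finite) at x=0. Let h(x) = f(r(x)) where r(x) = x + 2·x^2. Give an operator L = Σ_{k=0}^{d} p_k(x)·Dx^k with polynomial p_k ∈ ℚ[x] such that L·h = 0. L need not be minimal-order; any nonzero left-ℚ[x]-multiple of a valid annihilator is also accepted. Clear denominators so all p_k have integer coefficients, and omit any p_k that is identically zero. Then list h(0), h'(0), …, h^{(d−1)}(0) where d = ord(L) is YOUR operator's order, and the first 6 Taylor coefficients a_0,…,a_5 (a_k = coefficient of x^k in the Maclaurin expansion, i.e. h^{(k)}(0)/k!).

f: a_k = 0, 4, -4, 16/3, -8, 64/5, …
Change of var in L_f (x↦r) gives L₀.
L = (-2 + 8·x + 16·x^2)·Dx + (1 + 6·x + 12·x^2 + 16·x^3)·Dx^2  (order 2).
h: a_k = 0, 4, 4, -32/3, 8, 64/5, …
ICs: h(0) = 0, h′(0) = 4.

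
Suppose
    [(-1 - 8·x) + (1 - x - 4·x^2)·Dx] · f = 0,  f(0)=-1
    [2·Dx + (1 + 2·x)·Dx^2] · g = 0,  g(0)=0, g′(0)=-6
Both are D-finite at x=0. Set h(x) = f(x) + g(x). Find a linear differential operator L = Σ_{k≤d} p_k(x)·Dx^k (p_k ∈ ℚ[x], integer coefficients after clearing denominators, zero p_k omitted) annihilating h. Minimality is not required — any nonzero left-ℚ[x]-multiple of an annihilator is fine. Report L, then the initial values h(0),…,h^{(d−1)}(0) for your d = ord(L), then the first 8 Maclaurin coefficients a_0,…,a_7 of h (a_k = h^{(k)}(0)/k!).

f: a_k = -1, -1, -5, -9, -29, -65, -181, -441, …
g: a_k = 0, -6, 6, -8, 12, -96/5, 32, -384/7, …
L₀ := lclm(L_f,L_g); ord L₀ ≤ 1+2.
L = (94 + 644·x + 1664·x^2 + 1920·x^3 + 1536·x^4)·Dx + (23 + 324·x + 1448·x^2 + 3072·x^3 + 3904·x^4 + 2560·x^5)·Dx^2 + (-6 - 35·x - 53·x^2 + 98·x^3 + 528·x^4 + 864·x^5 + 512·x^6)·Dx^3  (order 3).
h: a_k = -1, -7, 1, -17, -17, -421/5, -149, -3471/7, …
ICs: h(0) = -1, h′(0) = -7, h′′(0) = 2.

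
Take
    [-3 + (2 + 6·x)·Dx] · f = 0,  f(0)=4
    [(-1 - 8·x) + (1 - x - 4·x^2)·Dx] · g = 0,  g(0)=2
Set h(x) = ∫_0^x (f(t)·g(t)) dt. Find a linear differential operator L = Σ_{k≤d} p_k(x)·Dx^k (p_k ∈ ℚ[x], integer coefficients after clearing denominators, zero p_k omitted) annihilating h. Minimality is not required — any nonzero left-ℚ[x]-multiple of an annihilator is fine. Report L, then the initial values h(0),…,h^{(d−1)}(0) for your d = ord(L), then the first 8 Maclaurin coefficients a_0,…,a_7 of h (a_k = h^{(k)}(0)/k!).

L = (5 + 19·x + 36·x^2)·Dx + (-2 - 4·x + 14·x^2 + 24·x^3)·Dx^2  (order 2).
h: a_k = 0, 8, 10, 43/3, 273/8, 4531/80, 28235/192, 242623/896, …
ICs: h(0) = 0, h′(0) = 8.

f: a_k = 4, 6, -9/2, 27/4, -405/32, 1701/64, -15309/256, 72171/512, …
g: a_k = 2, 2, 10, 18, 58, 130, 362, 882, …
h₀=f·g: eliminate ⇒ L₀, order ≤ 1·1.
h=∫₀ˣh₀: take L = L₀·Dx.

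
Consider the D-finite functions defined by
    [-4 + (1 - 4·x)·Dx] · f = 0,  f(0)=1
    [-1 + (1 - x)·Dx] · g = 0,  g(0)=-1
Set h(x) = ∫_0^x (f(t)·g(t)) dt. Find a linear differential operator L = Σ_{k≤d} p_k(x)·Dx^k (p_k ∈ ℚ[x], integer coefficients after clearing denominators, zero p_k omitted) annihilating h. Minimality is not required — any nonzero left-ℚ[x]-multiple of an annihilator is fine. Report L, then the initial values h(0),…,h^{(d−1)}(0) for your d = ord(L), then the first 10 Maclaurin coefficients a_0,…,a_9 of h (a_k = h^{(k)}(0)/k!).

L = (-5 + 8·x)·Dx + (1 - 5·x + 4·x^2)·Dx^2  (order 2).
h: a_k = 0, -1, -5/2, -7, -85/4, -341/5, -455/2, -5461/7, -21845/8, -9709, …
ICs: h(0) = 0, h′(0) = -1.

f: a_k = 1, 4, 16, 64, 256, 1024, 4096, 16384, 65536, 262144, …
g: a_k = -1, -1, -1, -1, -1, -1, -1, -1, -1, -1, …
Sym-product of L_f,L_g gives L₀ (≤ ord 1).
h=∫₀ˣh₀: take L = L₀·Dx.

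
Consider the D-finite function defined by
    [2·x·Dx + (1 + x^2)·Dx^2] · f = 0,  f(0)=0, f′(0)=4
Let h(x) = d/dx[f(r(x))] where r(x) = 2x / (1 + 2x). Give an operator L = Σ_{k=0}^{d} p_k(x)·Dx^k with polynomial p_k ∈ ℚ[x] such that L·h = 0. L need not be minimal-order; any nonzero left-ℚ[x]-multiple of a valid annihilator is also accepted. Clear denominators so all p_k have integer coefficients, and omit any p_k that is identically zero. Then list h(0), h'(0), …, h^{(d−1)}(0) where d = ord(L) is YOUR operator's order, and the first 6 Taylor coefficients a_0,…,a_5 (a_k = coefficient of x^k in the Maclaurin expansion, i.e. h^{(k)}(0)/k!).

L = (4 + 16·x) + (1 + 4·x + 8·x^2)·Dx  (order 1).
h: a_k = 8, -32, 64, 0, -512, 2048, …
ICs: h(0) = 8.

f: a_k = 0, 4, 0, -4/3, 0, 4/5, …
h₀=f(r): pull back L_f along r ⇒ L₀.
Differentiate: ansatz ord ≤ ord L₀ ⇒ L.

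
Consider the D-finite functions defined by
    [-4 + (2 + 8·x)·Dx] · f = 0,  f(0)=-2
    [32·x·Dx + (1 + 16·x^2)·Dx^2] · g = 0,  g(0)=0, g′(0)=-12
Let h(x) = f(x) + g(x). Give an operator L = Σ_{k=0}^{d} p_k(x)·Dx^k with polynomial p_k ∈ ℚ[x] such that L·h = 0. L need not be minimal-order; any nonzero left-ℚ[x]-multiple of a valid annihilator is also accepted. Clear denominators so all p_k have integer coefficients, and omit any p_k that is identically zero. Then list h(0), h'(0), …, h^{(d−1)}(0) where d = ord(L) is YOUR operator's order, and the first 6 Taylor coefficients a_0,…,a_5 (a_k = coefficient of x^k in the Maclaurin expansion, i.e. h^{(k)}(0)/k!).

f: a_k = -2, -4, 4, -8, 20, -56, …
g: a_k = 0, -12, 0, 64, 0, -3072/5, …
L₀ := lclm(L_f,L_g); ord L₀ ≤ 1+2.
L = (-32 - 320·x + 1536·x^2 + 3072·x^3)·Dx + (-22 - 128·x + 320·x^2 + 6144·x^3 + 10752·x^4)·Dx^2 + (-1 + 12·x + 96·x^2 + 384·x^3 + 1792·x^4 + 3072·x^5)·Dx^3  (order 3).
h: a_k = -2, -16, 4, 56, 20, -3352/5, …
ICs: h(0) = -2, h′(0) = -16, h′′(0) = 8.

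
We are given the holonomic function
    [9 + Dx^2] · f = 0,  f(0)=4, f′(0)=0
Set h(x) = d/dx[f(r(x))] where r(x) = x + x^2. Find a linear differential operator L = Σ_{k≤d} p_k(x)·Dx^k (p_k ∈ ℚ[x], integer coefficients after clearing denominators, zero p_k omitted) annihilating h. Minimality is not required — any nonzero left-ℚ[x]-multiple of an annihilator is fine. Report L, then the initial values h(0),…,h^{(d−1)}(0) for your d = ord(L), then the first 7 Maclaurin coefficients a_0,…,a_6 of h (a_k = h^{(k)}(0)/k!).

L = (21 + 72·x + 216·x^2 + 288·x^3 + 144·x^4) + (-6 - 12·x)·Dx + (1 + 4·x + 4·x^2)·Dx^2  (order 2).
h: a_k = 0, -36, -108, -18, 270, 4617/10, 2079/10, …
ICs: h(0) = 0, h′(0) = -36.

f: a_k = 4, 0, -18, 0, 27/2, 0, -81/20, …
L₀ from L_f via x↦r, Dx↦r'^{-1}Dx.
Derive L from L₀ (diff closure).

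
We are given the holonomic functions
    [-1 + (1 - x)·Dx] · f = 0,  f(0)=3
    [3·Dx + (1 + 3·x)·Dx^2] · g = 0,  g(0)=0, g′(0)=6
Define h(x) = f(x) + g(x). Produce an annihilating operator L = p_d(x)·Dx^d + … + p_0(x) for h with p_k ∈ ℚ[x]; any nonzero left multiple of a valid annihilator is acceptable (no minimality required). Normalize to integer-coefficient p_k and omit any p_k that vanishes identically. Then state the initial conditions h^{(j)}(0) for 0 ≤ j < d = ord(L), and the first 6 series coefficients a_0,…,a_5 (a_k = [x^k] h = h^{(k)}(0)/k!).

f: a_k = 3, 3, 3, 3, 3, 3, …
g: a_k = 0, 6, -9, 18, -81/2, 486/5, …
f+g: L₀ = lclm(L_f,L_g), ord ≤ 1+2.
L = (54 + 18·x)·Dx + (-12 + 72·x + 36·x^2)·Dx^2 + (-5 - 13·x + 9·x^2 + 9·x^3)·Dx^3  (order 3).
h: a_k = 3, 9, -6, 21, -75/2, 501/5, …
ICs: h(0) = 3, h′(0) = 9, h′′(0) = -12.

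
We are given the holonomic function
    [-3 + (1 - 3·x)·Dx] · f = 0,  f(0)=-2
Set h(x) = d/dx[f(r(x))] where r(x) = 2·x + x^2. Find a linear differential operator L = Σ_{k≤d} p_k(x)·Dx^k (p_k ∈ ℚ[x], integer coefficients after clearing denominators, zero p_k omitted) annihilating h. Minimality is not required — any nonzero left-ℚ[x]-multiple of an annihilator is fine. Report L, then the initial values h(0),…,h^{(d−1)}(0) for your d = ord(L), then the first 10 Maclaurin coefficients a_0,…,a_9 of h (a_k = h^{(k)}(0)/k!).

L = (13 + 18·x + 9·x^2) + (-1 + 5·x + 9·x^2 + 3·x^3)·Dx  (order 1).
h: a_k = -12, -156, -1512, -13032, -105300, -816804, -6159888, -45506448, -330928092, -2376836460, …
ICs: h(0) = -12.

f: a_k = -2, -6, -18, -54, -162, -486, -1458, -4374, -13122, -39366, …
h₀=f(r): pull back L_f along r ⇒ L₀.
Differentiate: ansatz ord ≤ ord L₀ ⇒ L.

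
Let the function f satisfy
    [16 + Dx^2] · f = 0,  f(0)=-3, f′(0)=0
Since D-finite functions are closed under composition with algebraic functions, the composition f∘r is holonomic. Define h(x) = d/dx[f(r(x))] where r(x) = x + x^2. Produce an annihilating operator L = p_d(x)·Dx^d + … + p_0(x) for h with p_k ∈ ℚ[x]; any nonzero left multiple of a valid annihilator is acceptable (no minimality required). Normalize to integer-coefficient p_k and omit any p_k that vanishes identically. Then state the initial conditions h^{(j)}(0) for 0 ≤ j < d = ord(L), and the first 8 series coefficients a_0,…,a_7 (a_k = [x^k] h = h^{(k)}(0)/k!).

f: a_k = -3, 0, 24, 0, -32, 0, 256/15, 0, …
Change of var in L_f (x↦r) gives L₀.
h=h₀': d/dx-closure on L₀ ⇒ L.
L = (28 + 128·x + 384·x^2 + 512·x^3 + 256·x^4) + (-6 - 12·x)·Dx + (1 + 4·x + 4·x^2)·Dx^2  (order 2).
h: a_k = 0, 48, 144, -32, -640, -5248/5, -896/5, 184064/105, …
ICs: h(0) = 0, h′(0) = 48.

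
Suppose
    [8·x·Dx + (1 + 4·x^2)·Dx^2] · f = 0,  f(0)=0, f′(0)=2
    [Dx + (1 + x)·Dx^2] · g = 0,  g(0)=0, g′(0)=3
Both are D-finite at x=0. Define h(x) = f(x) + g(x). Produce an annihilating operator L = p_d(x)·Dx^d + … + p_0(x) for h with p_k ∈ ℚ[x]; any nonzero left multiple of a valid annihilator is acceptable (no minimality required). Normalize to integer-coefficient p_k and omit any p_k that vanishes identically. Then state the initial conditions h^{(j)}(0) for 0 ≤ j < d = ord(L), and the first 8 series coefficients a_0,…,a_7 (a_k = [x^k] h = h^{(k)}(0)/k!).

f: a_k = 0, 2, 0, -8/3, 0, 32/5, 0, -128/7, …
g: a_k = 0, 3, -3/2, 1, -3/4, 3/5, -1/2, 3/7, …
f+g: L₀ = lclm(L_f,L_g), ord ≤ 2+2.
L = (-8 - 24·x + 96·x^2 + 32·x^3)·Dx + (-10 - 16·x + 72·x^2 + 192·x^3 + 64·x^4)·Dx^2 + (-1 + 7·x + 8·x^2 + 32·x^3 + 48·x^4 + 16·x^5)·Dx^3  (order 3).
h: a_k = 0, 5, -3/2, -5/3, -3/4, 7, -1/2, -125/7, …
ICs: h(0) = 0, h′(0) = 5, h′′(0) = -3.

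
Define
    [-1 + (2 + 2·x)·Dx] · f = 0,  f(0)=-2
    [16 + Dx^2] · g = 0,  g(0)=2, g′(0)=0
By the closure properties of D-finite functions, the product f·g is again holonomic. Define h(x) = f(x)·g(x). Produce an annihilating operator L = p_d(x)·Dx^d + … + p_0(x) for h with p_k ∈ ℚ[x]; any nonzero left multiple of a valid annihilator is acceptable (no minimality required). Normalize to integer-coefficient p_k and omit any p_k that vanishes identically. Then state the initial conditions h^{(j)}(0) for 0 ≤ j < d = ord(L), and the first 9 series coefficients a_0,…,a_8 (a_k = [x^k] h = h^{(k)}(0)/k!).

f: a_k = -2, -1, 1/4, -1/8, 5/64, -7/128, 21/512, -33/1024, 429/16384, …
g: a_k = 2, 0, -16, 0, 64/3, 0, -512/45, 0, 1024/315, …
Product ⇒ symmetric product L₀, ord ≤ 2.
L = (67 + 128·x + 64·x^2) + (-4 - 4·x)·Dx + (4 + 8·x + 4·x^2)·Dx^2  (order 2).
h: a_k = -4, -2, 65/2, 63/4, -4465/96, -3733/192, 310129/11520, 219379/23040, -21374753/2580480, …
ICs: h(0) = -4, h′(0) = -2.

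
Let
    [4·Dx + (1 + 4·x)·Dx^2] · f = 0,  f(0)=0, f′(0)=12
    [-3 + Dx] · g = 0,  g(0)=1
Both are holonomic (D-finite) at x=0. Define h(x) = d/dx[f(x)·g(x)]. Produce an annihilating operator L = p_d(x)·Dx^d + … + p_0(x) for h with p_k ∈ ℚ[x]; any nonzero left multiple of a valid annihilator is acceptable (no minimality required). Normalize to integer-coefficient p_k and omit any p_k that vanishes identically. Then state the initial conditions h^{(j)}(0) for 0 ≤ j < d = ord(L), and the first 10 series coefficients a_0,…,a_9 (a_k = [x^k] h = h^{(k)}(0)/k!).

L = (51 - 72·x + 432·x^2) + (-14 - 288·x^2)·Dx + (-1 + 8·x + 48·x^2)·Dx^2  (order 2).
h: a_k = 12, 24, 138, -216, 2589/2, -5025, 414129/20, -419982/5, 76156791/224, -109808647/80, …
ICs: h(0) = 12, h′(0) = 24.

f: a_k = 0, 12, -24, 64, -192, 3072/5, -2048, 49152/7, -24576, 262144/3, …
g: a_k = 1, 3, 9/2, 9/2, 27/8, 81/40, 81/80, 243/560, 729/4480, 243/4480, …
Sym-product of L_f,L_g gives L₀ (≤ ord 2).
h=h₀': d/dx-closure on L₀ ⇒ L.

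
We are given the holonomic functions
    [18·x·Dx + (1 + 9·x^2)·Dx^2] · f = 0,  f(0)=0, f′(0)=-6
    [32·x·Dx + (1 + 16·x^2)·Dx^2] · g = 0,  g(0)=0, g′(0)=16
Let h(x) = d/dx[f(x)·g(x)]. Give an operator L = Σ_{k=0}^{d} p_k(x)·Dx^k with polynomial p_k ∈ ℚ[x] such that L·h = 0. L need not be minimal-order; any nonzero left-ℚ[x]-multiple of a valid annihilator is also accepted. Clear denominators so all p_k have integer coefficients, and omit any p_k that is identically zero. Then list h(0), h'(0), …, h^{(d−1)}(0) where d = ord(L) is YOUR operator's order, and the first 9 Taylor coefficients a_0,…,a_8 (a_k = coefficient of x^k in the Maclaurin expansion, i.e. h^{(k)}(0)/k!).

L = (-3456·x - 144000·x^3 - 1327104·x^5 + 4147200·x^7 + 71663616·x^9) + (-100 - 11532·x^2 - 259200·x^4 - 1161216·x^6 + 14515200·x^8 + 107495424·x^10)·Dx + (-200·x - 7880·x^3 - 86400·x^5 + 194112·x^7 + 8294400·x^9 + 35831808·x^11)·Dx^2 + (-1 - 50·x^2 - 769·x^4 + 110736·x^8 + 1036800·x^10 + 2985984·x^12)·Dx^3  (order 3).
h: a_k = 0, -192, 0, 3200, 0, -240192/5, 0, 4995840/7, 0, …
ICs: h(0) = 0, h′(0) = -192, h′′(0) = 0.

f: a_k = 0, -6, 0, 18, 0, -486/5, 0, 4374/7, 0, …
g: a_k = 0, 16, 0, -256/3, 0, 4096/5, 0, -65536/7, 0, …
Sym-product of L_f,L_g gives L₀ (≤ ord 4).
h₀' ⇒ L via d/dx closure of L₀.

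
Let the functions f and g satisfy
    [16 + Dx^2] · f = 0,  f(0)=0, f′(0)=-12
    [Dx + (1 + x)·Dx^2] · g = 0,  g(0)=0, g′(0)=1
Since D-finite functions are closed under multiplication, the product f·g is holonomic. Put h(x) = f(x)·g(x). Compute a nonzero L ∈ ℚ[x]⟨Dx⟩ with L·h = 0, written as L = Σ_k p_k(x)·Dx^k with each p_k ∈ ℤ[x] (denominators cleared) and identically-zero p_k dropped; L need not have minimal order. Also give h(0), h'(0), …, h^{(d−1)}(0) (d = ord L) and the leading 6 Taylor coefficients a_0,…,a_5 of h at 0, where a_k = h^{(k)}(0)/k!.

L = (15072 + 62976·x + 97024·x^2 + 65536·x^3 + 16384·x^4) + (1984 + 6080·x + 6144·x^2 + 2048·x^3)·Dx + (1950 + 8000·x + 12192·x^2 + 8192·x^3 + 2048·x^4)·Dx^2 + (124 + 380·x + 384·x^2 + 128·x^3)·Dx^3 + (63 + 254·x + 383·x^2 + 256·x^3 + 64·x^4)·Dx^4  (order 4).
h: a_k = 0, 0, -12, 6, 28, -13, …
ICs: h(0) = 0, h′(0) = 0, h′′(0) = -24, h′′′(0) = 36.

f: a_k = 0, -12, 0, 32, 0, -128/5, …
g: a_k = 0, 1, -1/2, 1/3, -1/4, 1/5, …
L₀ := L_f ⊗_s L_g (sym. prod.), ord ≤ 4.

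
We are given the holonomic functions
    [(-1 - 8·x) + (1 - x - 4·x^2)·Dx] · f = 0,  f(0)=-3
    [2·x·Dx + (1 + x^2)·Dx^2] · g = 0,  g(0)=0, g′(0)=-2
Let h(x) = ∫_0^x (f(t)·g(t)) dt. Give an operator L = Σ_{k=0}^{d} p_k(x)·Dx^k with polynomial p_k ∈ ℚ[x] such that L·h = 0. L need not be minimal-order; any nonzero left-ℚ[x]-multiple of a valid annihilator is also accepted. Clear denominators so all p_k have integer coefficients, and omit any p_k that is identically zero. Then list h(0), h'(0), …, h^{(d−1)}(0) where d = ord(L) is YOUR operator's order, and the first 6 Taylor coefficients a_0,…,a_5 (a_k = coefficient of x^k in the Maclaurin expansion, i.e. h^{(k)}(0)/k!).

f: a_k = -3, -3, -15, -27, -87, -195, …
g: a_k = 0, -2, 0, 2/3, 0, -2/5, …
Sym-product of L_f,L_g gives L₀ (≤ ord 2).
h=∫₀ˣh₀: take L = L₀·Dx.
L = (8 + 2·x + 24·x^2)·Dx + (2 + 14·x + 4·x^2 + 24·x^3)·Dx^2 + (-1 + x + 3·x^2 + x^3 + 4·x^4)·Dx^3  (order 3).
h: a_k = 0, 0, 3, 2, 7, 52/5, …
ICs: h(0) = 0, h′(0) = 0, h′′(0) = 6.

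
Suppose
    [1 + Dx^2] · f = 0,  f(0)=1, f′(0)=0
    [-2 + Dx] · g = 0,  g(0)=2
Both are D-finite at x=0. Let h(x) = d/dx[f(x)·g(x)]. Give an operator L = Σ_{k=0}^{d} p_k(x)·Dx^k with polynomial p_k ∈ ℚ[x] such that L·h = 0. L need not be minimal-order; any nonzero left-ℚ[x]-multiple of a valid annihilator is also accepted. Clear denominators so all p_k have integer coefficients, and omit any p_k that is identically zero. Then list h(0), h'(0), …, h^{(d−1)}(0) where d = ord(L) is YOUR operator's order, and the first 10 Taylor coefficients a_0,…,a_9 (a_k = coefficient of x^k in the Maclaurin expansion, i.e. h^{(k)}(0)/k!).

L = 5 - 4·Dx + Dx^2  (order 2).
h: a_k = 4, 6, 2, -7/3, -19/6, -39/20, -139/180, -527/2520, -359/10080, -79/60480, …
ICs: h(0) = 4, h′(0) = 6.

f: a_k = 1, 0, -1/2, 0, 1/24, 0, -1/720, 0, 1/40320, 0, …
g: a_k = 2, 4, 4, 8/3, 4/3, 8/15, 8/45, 16/315, 4/315, 8/2835, …
Product ⇒ symmetric product L₀, ord ≤ 2.
h=h₀': d/dx-closure on L₀ ⇒ L.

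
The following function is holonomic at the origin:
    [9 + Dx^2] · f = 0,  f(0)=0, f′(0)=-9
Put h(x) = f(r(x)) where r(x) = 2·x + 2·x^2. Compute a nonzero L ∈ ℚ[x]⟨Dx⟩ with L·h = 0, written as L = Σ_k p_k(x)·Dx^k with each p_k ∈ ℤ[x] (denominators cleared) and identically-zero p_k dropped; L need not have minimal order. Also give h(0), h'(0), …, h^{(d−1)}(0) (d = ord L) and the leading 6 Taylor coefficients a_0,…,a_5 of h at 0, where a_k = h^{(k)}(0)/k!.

L = (36 + 216·x + 432·x^2 + 288·x^3) - 2·Dx + (1 + 2·x)·Dx^2  (order 2).
h: a_k = 0, -18, -18, 108, 324, 648/5, …
ICs: h(0) = 0, h′(0) = -18.

f: a_k = 0, -9, 0, 27/2, 0, -243/40, …
h₀=f(r): pull back L_f along r ⇒ L₀.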